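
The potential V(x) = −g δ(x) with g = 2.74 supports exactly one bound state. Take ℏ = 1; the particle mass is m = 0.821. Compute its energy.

E = -3.08

The bound state is ψ(x) = √κ e^{−κ|x|}. The derivative jump ψ'(0⁺) − ψ'(0⁻) = −(2mg/ℏ²)ψ(0) fixes κ = mg/ℏ² = 2.250.
Then E = −ℏ²κ²/(2m) = −mg²/(2ℏ²) = -3.082.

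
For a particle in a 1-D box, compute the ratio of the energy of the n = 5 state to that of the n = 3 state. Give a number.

2.77778

E_n = n²π²ℏ²/(2mL²) so the ratio is n₂²/n₁² = 25/9 = 2.77778.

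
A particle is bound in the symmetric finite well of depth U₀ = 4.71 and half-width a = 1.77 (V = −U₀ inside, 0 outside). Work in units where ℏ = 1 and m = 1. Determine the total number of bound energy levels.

The dimensionless depth is z₀ = a√(2mU₀)/ℏ = 1.77 × √(9.420) = 5.432.
A new bound state (alternating even/odd) appears each time z₀ passes a multiple of π/2, so N = ⌊2z₀/π⌋ + 1 = ⌊3.458⌋ + 1 = 4.

N = 4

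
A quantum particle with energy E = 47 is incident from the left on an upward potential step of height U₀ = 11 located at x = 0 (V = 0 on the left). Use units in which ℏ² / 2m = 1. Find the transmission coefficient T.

T = 0.996

On each side the TISE gives plane waves with k = √(2m(E − V))/ℏ: k₁ = √(2·½·47) = 6.856, k₂ = √(2·½·36) = 6.000.
Continuity of ψ and ψ′ at the step yields the reflection amplitude r = (k₁ − k₂)/(k₁ + k₂) = 0.06656; thus R = |r|² = 0.004430, T = 0.9956.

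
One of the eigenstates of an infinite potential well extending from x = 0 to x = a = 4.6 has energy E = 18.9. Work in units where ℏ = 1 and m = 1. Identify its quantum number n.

n = 9

From E_n = n²π²ℏ²/(2ma²) invert to n = √(2ma²E)/(πℏ).
n = (4.6/π) × √(2 × 1 × 18.9) = 9.002 → n = 9.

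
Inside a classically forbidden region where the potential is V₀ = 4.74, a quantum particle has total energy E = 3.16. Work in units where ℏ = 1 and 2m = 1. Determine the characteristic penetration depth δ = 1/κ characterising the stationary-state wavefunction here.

δ = 0.796

Since E < V₀ the TISE in this region is ψ'' = κ²ψ with κ = √(2m(V₀ − E))/ℏ.
κ = √(2 × 0.5 × 1.58) = 1.257. The penetration depth is δ = 1/κ = 0.796.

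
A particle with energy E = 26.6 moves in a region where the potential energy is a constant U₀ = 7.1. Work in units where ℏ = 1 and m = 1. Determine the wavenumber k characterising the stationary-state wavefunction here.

With E > U₀ the solution is oscillatory, ψ ∝ e^{±ikx} with k = √(2m(E − U₀))/ℏ.
k = √(2 × 1 × 19.5) = 6.245.

k = 6.24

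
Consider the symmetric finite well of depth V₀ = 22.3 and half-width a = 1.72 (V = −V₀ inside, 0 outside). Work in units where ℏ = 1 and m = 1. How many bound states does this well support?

The dimensionless depth is z₀ = a√(2mV₀)/ℏ = 1.72 × √(44.60) = 11.49.
A new bound state (alternating even/odd) appears each time z₀ passes a multiple of π/2, so N = ⌊2z₀/π⌋ + 1 = ⌊7.313⌋ + 1 = 8.

N = 8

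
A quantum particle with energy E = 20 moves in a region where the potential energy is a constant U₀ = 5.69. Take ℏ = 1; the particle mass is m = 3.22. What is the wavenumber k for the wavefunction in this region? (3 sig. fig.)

k = 9.60

With E > U₀ the solution is oscillatory, ψ ∝ e^{±ikx} with k = √(2m(E − U₀))/ℏ.
k = √(2 × 3.22 × 14.31) = 9.600.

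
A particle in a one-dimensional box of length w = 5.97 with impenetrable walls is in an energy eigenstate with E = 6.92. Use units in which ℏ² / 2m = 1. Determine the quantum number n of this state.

For an infinite well E_n = n²π²ℏ²/(2mw²), so n = (w/πℏ)√(2mE).
n = (5.97/π) × √(2 × 0.5 × 6.92) = 4.999 → n = 5.

n = 5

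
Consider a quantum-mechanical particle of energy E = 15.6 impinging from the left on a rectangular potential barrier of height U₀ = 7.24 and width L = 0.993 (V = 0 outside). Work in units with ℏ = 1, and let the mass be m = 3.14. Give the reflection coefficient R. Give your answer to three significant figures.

R = 0.0591

Above the barrier the interior wavenumber is k₂ = √(2m(E − U₀))/ℏ = 7.246, giving phase k₂L = 7.195.
Matching at both interfaces gives T⁻¹ = 1 + U₀² sin²(k₂L) / [4E(E − U₀)] = 1.063, hence T = 0.941.
R = 1 − T = 0.0591.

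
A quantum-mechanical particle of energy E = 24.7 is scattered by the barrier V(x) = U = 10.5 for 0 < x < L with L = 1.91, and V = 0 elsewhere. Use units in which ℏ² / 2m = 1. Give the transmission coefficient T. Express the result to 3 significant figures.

T = 0.953

Above the barrier the interior wavenumber is k₂ = √(2m(E − U))/ℏ = 3.768, giving phase k₂L = 7.197.
T = [1 + U² sin²(k₂L) / (4E(E − U))]⁻¹ = 1/1.049 = 0.953.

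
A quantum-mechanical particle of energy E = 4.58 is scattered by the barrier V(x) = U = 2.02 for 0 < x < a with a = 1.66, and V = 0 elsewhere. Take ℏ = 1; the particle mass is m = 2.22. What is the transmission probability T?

T = 0.966

E > U: inside the barrier k₂ = √(2m(E − U))/ℏ = 3.371, k₂a = 5.597.
T = [1 + U² sin²(k₂a) / (4E(E − U))]⁻¹ = 1/1.035 = 0.966.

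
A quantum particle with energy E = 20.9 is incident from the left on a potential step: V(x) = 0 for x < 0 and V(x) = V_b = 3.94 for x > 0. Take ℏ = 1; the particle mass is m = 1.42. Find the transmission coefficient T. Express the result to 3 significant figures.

The wavenumbers are k₁ = √(2mE)/ℏ = 7.704 on the left and k₂ = √(2m(E − V_b))/ℏ = 6.940 on the right.
Matching ψ and ψ′ at x = 0 gives r = (k₁ − k₂)/(k₁ + k₂), so R = r² = 0.002722 and T = 1 − R = 0.9973.

T = 0.997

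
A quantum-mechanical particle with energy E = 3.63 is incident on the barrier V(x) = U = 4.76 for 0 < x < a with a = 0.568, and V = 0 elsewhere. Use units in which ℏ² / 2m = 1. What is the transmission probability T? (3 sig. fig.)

E < U: inside the barrier ψ ∝ e^{±κx} with κ = √(2m(U − E))/ℏ = 1.063.
κa = 0.6038, sinh(κa) = 0.6412.
Matching ψ, ψ′ at both faces gives T = [1 + U² sinh²(κa) / (4E(U − E))]⁻¹ = 1/1.568 = 0.638.

T = 0.638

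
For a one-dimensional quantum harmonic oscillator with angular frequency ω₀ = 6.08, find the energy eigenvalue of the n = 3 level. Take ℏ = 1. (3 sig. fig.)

E = 21.3

The oscillator eigenvalues are E_n = ℏω₀(n + ½), so E_3 = 6.08 × 3.5 = 21.28.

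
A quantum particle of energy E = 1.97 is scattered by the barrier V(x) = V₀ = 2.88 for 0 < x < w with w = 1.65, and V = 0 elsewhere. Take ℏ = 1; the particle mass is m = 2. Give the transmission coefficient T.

Since E < V₀ the interior solution is evanescent with decay constant κ = √(2m(V₀ − E))/ℏ = 1.908.
κw = 3.148, sinh(κw) = 11.62.
The exact tunnelling result is T⁻¹ = 1 + V₀² sinh²(κw) / [4E(V₀ − E)] = 157.3, so T = 0.00636.

T = 0.00636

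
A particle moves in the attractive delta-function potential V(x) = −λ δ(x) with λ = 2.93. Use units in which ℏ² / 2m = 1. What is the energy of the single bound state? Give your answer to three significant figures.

The bound state is ψ(x) = √κ e^{−κ|x|}. The derivative jump ψ'(0⁺) − ψ'(0⁻) = −(2mλ/ℏ²)ψ(0) fixes κ = mλ/ℏ² = 1.465.
Then E = −ℏ²κ²/(2m) = −mλ²/(2ℏ²) = -2.146.

E = -2.15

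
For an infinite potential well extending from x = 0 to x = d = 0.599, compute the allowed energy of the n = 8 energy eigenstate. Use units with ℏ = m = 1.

The infinite-well eigenfunctions ψ_n = √(2/d) sin(nπx/d) vanish at both walls, giving E_n = n²π²ℏ²/(2md²).
E_8 = 8² × π² / (2 × 1 × 0.599²) = 880.2.

E = 880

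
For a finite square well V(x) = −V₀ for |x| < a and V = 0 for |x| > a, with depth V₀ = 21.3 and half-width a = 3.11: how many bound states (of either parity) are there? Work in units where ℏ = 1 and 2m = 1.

The dimensionless depth is z₀ = a√(2mV₀)/ℏ = 3.11 × √(21.30) = 14.35.
A new bound state (alternating even/odd) appears each time z₀ passes a multiple of π/2, so N = ⌊2z₀/π⌋ + 1 = ⌊9.138⌋ + 1 = 10.

N = 10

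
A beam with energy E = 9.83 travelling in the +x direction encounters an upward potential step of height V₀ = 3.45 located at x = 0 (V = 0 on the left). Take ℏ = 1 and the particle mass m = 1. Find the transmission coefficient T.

The wavenumbers are k₁ = √(2mE)/ℏ = 4.434 on the left and k₂ = √(2m(E − V₀))/ℏ = 3.572 on the right.
Matching ψ and ψ′ at x = 0 gives r = (k₁ − k₂)/(k₁ + k₂), so R = r² = 0.01159 and T = 1 − R = 0.9884.

T = 0.988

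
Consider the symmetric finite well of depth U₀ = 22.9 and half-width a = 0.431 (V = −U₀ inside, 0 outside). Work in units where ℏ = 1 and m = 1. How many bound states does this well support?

Define the well-strength parameter z₀ = (a/ℏ)√(2mU₀) = 0.431 × √(2·1·22.9) = 2.917.
A new bound state (alternating even/odd) appears each time z₀ passes a multiple of π/2, so N = ⌊2z₀/π⌋ + 1 = ⌊1.857⌋ + 1 = 2.

N = 2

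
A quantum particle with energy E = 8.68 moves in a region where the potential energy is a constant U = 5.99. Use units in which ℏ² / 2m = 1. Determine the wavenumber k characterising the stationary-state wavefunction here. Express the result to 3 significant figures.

k = 1.64

With E > U the solution is oscillatory, ψ ∝ e^{±ikx} with k = √(2m(E − U))/ℏ.
k = √(2 × 0.5 × 2.69) = 1.640.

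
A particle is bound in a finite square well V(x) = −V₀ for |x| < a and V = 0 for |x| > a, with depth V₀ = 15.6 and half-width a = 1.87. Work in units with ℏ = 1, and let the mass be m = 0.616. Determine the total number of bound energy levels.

N = 6

Define the well-strength parameter z₀ = (a/ℏ)√(2mV₀) = 1.87 × √(2·0.616·15.6) = 8.198.
A new bound state (alternating even/odd) appears each time z₀ passes a multiple of π/2, so N = ⌊2z₀/π⌋ + 1 = ⌊5.219⌋ + 1 = 6.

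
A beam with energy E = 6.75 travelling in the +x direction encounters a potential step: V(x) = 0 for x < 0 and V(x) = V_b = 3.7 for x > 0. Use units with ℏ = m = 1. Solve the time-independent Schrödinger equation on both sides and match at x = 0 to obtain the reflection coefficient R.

R = 0.0384

On each side the TISE gives plane waves with k = √(2m(E − V))/ℏ: k₁ = √(2·1·6.75) = 3.674, k₂ = √(2·1·3.05) = 2.470.
Continuity of ψ and ψ′ at the step yields the reflection amplitude r = (k₁ − k₂)/(k₁ + k₂) = 0.1960; thus R = |r|² = 0.03843, T = 0.9616.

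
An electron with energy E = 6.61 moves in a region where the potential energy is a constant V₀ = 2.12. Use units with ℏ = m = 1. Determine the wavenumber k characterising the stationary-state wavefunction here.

With E > V₀ the solution is oscillatory, ψ ∝ e^{±ikx} with k = √(2m(E − V₀))/ℏ.
k = √(2 × 1 × 4.49) = 2.997.

k = 3.00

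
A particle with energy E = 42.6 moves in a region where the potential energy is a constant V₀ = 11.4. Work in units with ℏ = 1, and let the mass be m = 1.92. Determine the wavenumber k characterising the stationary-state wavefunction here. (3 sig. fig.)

With E > V₀ the solution is oscillatory, ψ ∝ e^{±ikx} with k = √(2m(E − V₀))/ℏ.
k = √(2 × 1.92 × 31.2) = 10.95.

k = 10.9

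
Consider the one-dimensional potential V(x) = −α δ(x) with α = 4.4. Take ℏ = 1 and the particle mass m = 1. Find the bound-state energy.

For x ≠ 0 the bound state is ψ ∝ e^{−κ|x|}; integrating the TISE across the delta gives the cusp condition 2κ = 2mα/ℏ², so κ = 4.400.
Then E = −ℏ²κ²/(2m) = −mα²/(2ℏ²) = -9.680.

E = -9.68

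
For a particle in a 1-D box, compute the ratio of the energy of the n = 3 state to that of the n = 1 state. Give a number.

E_n = n²π²ℏ²/(2mL²) so the ratio is n₂²/n₁² = 9/1 = 9.

9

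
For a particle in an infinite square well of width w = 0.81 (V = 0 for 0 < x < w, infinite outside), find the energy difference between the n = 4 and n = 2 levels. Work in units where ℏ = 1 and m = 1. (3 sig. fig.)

ΔE = 90.3

E_n = n²π²ℏ²/(2mw²), so ΔE = (4² − 2²) π²ℏ²/(2mw²).
ΔE = 12 × π² / (2 × 1 × 0.81²) = 90.26.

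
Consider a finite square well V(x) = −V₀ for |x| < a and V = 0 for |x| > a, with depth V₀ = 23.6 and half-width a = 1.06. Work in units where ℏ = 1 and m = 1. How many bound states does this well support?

Define the well-strength parameter z₀ = (a/ℏ)√(2mV₀) = 1.06 × √(2·1·23.6) = 7.282.
The even/odd transcendental equations gain one root per π/2 in z₀, giving N = 1 + ⌊2z₀/π⌋ = 1 + ⌊4.636⌋ = 5.

N = 5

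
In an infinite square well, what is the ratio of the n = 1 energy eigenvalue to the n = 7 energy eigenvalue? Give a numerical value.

Since E_n ∝ n², the ratio is (1/7)² = 0.0204082.

0.0204082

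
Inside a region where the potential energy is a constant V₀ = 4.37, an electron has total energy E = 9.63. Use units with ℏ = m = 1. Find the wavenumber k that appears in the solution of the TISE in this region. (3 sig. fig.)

k = 3.24

With E > V₀ the solution is oscillatory, ψ ∝ e^{±ikx} with k = √(2m(E − V₀))/ℏ.
k = √(2 × 1 × 5.26) = 3.243.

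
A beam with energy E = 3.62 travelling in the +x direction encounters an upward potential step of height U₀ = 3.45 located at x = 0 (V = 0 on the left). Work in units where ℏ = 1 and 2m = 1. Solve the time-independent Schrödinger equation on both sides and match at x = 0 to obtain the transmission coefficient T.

On each side the TISE gives plane waves with k = √(2m(E − V))/ℏ: k₁ = √(2·½·3.62) = 1.903, k₂ = √(2·½·0.17) = 0.4123.
Matching ψ and ψ′ at x = 0 gives r = (k₁ − k₂)/(k₁ + k₂), so R = r² = 0.4145 and T = 1 − R = 0.5855.

T = 0.586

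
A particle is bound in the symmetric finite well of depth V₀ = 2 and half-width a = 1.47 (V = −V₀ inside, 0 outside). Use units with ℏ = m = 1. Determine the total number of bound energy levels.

The dimensionless depth is z₀ = a√(2mV₀)/ℏ = 1.47 × √(4.000) = 2.940.
A new bound state (alternating even/odd) appears each time z₀ passes a multiple of π/2, so N = ⌊2z₀/π⌋ + 1 = ⌊1.872⌋ + 1 = 2.

N = 2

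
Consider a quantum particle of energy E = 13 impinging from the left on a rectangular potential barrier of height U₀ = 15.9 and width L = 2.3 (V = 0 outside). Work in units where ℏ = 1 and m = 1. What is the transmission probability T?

T = 0.0000368

E < U₀: inside the barrier ψ ∝ e^{±κx} with κ = √(2m(U₀ − E))/ℏ = 2.408.
κL = 5.539, sinh(κL) = 127.2.
The exact tunnelling result is T⁻¹ = 1 + U₀² sinh²(κL) / [4E(U₀ − E)] = 27140, so T = 0.0000368.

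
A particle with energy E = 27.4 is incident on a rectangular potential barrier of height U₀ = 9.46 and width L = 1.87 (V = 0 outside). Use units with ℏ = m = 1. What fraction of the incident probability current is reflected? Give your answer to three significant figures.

Above the barrier the interior wavenumber is k₂ = √(2m(E − U₀))/ℏ = 5.990, giving phase k₂L = 11.20.
Matching at both interfaces gives T⁻¹ = 1 + U₀² sin²(k₂L) / [4E(E − U₀)] = 1.044, hence T = 0.958.
R = 1 − T = 0.0418.

R = 0.0418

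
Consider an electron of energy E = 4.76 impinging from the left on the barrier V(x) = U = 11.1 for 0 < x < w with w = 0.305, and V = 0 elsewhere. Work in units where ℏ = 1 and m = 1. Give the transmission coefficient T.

T = 0.363

Since E < U the interior solution is evanescent with decay constant κ = √(2m(U − E))/ℏ = 3.561.
κw = 1.086, sinh(κw) = 1.313.
Matching ψ, ψ′ at both faces gives T = [1 + U² sinh²(κw) / (4E(U − E))]⁻¹ = 1/2.758 = 0.363.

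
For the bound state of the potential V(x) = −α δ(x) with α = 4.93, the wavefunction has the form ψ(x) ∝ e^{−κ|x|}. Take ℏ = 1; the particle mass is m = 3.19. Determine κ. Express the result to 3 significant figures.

κ = 15.7

Integrate −(ℏ²/2m)ψ'' − αδ(x)ψ = Eψ from −ε to +ε: the ψ'' term gives ψ'(0⁺) − ψ'(0⁻) and the δ term gives −(2mα/ℏ²)ψ(0).
With ψ ∝ e^{−κ|x|} this yields −2κ = −2mα/ℏ², so κ = mα/ℏ² = 15.73.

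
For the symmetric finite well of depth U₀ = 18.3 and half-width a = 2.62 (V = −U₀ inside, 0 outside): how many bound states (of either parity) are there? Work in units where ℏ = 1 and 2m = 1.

Define the well-strength parameter z₀ = (a/ℏ)√(2mU₀) = 2.62 × √(2·0.5·18.3) = 11.21.
A new bound state (alternating even/odd) appears each time z₀ passes a multiple of π/2, so N = ⌊2z₀/π⌋ + 1 = ⌊7.135⌋ + 1 = 8.

N = 8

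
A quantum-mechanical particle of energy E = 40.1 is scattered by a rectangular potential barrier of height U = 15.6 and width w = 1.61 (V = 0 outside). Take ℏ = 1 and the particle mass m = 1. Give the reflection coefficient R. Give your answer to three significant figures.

E > U: inside the barrier k₂ = √(2m(E − U))/ℏ = 7.000, k₂w = 11.27.
T = [1 + U² sin²(k₂w) / (4E(E − U))]⁻¹ = 1/1.057 = 0.946.
R = 1 − T = 0.0543.

R = 0.0543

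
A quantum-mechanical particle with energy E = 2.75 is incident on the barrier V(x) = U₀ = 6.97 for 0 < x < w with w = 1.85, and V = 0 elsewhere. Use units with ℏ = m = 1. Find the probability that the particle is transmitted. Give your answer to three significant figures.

E < U₀: inside the barrier ψ ∝ e^{±κx} with κ = √(2m(U₀ − E))/ℏ = 2.905.
κw = 5.375, sinh(κw) = 107.9.
Matching ψ, ψ′ at both faces gives T = [1 + U₀² sinh²(κw) / (4E(U₀ − E))]⁻¹ = 1/12190 = 0.0000820.

T = 0.0000820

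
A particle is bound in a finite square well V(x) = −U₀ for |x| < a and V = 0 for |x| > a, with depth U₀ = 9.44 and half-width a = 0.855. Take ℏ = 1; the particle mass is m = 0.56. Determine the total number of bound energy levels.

N = 2

Define the well-strength parameter z₀ = (a/ℏ)√(2mU₀) = 0.855 × √(2·0.56·9.44) = 2.780.
The even/odd transcendental equations gain one root per π/2 in z₀, giving N = 1 + ⌊2z₀/π⌋ = 1 + ⌊1.770⌋ = 2.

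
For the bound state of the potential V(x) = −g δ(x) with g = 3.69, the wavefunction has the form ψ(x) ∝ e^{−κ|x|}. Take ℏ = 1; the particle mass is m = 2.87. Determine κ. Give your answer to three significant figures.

Integrate −(ℏ²/2m)ψ'' − gδ(x)ψ = Eψ from −ε to +ε: the ψ'' term gives ψ'(0⁺) − ψ'(0⁻) and the δ term gives −(2mg/ℏ²)ψ(0).
With ψ ∝ e^{−κ|x|} this yields −2κ = −2mg/ℏ², so κ = mg/ℏ² = 10.59.

κ = 10.6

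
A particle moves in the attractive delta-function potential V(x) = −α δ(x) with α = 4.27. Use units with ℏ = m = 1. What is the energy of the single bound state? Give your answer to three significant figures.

The bound state is ψ(x) = √κ e^{−κ|x|}. The derivative jump ψ'(0⁺) − ψ'(0⁻) = −(2mα/ℏ²)ψ(0) fixes κ = mα/ℏ² = 4.270.
Then E = −ℏ²κ²/(2m) = −mα²/(2ℏ²) = -9.116.

E = -9.12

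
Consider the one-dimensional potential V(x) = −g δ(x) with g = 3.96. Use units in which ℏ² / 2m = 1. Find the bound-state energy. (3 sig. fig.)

E = -3.92

The bound state is ψ(x) = √κ e^{−κ|x|}. The derivative jump ψ'(0⁺) − ψ'(0⁻) = −(2mg/ℏ²)ψ(0) fixes κ = mg/ℏ² = 1.980.
Then E = −ℏ²κ²/(2m) = −mg²/(2ℏ²) = -3.920.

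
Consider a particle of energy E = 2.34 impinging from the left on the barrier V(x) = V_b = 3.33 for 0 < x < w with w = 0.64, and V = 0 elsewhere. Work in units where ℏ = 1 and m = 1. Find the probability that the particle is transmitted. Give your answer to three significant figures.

T = 0.442

Since E < V_b the interior solution is evanescent with decay constant κ = √(2m(V_b − E))/ℏ = 1.407.
κw = 0.9006, sinh(κw) = 1.027.
Matching ψ, ψ′ at both faces gives T = [1 + V_b² sinh²(κw) / (4E(V_b − E))]⁻¹ = 1/2.263 = 0.442.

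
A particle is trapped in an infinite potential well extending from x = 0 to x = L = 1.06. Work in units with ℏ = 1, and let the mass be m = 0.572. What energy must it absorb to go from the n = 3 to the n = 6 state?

E_n = n²π²ℏ²/(2mL²), so ΔE = (6² − 3²) π²ℏ²/(2mL²).
ΔE = 27 × π² / (2 × 0.572 × 1.06²) = 207.3.

ΔE = 207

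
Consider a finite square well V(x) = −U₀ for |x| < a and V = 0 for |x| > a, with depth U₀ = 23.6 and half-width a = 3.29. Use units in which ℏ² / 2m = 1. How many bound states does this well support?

The dimensionless depth is z₀ = a√(2mU₀)/ℏ = 3.29 × √(23.60) = 15.98.
A new bound state (alternating even/odd) appears each time z₀ passes a multiple of π/2, so N = ⌊2z₀/π⌋ + 1 = ⌊10.17⌋ + 1 = 11.

N = 11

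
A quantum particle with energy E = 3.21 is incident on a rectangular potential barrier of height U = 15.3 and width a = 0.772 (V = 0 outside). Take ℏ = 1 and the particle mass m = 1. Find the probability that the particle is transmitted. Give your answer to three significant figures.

T = 0.00134

E < U: inside the barrier ψ ∝ e^{±κx} with κ = √(2m(U − E))/ℏ = 4.917.
κa = 3.796, sinh(κa) = 22.25.
The exact tunnelling result is T⁻¹ = 1 + U² sinh²(κa) / [4E(U − E)] = 747.8, so T = 0.00134.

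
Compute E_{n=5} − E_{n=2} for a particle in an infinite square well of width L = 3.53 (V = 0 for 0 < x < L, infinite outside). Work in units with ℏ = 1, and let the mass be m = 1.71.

ΔE = 4.86

E_n = n²π²ℏ²/(2mL²), so ΔE = (5² − 2²) π²ℏ²/(2mL²).
ΔE = 21 × π² / (2 × 1.71 × 3.53²) = 4.863.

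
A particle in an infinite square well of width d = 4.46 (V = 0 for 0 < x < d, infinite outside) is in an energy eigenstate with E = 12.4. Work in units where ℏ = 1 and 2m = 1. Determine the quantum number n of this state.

From E_n = n²π²ℏ²/(2md²) invert to n = √(2md²E)/(πℏ).
n = (4.46/π) × √(2 × 0.5 × 12.4) = 4.999 → n = 5.

n = 5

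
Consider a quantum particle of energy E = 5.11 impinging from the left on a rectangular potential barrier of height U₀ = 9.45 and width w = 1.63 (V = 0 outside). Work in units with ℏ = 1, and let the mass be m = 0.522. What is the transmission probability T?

T = 0.00384

E < U₀: inside the barrier ψ ∝ e^{±κx} with κ = √(2m(U₀ − E))/ℏ = 2.129.
κw = 3.470, sinh(κw) = 16.05.
Matching ψ, ψ′ at both faces gives T = [1 + U₀² sinh²(κw) / (4E(U₀ − E))]⁻¹ = 1/260.2 = 0.00384.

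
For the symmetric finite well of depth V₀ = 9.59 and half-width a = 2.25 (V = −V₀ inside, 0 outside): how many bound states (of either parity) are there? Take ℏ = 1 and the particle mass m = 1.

The dimensionless depth is z₀ = a√(2mV₀)/ℏ = 2.25 × √(19.18) = 9.854.
A new bound state (alternating even/odd) appears each time z₀ passes a multiple of π/2, so N = ⌊2z₀/π⌋ + 1 = ⌊6.273⌋ + 1 = 7.

N = 7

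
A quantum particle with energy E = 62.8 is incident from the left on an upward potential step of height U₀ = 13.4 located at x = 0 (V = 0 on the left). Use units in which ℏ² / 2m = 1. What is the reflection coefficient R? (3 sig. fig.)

On each side the TISE gives plane waves with k = √(2m(E − V))/ℏ: k₁ = √(2·½·62.8) = 7.925, k₂ = √(2·½·49.4) = 7.029.
Matching ψ and ψ′ at x = 0 gives r = (k₁ − k₂)/(k₁ + k₂), so R = r² = 0.003592 and T = 1 − R = 0.9964.

R = 0.00359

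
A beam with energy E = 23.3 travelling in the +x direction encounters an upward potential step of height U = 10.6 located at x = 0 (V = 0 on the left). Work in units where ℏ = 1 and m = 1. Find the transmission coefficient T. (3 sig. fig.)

On each side the TISE gives plane waves with k = √(2m(E − V))/ℏ: k₁ = √(2·1·23.3) = 6.826, k₂ = √(2·1·12.7) = 5.040.
Continuity of ψ and ψ′ at the step yields the reflection amplitude r = (k₁ − k₂)/(k₁ + k₂) = 0.1506; thus R = |r|² = 0.02267, T = 0.9773.

T = 0.977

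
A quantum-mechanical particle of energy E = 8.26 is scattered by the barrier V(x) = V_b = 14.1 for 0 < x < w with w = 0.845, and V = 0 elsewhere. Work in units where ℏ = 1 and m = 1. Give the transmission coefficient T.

T = 0.0120

E < V_b: inside the barrier ψ ∝ e^{±κx} with κ = √(2m(V_b − E))/ℏ = 3.418.
κw = 2.888, sinh(κw) = 8.950.
Matching ψ, ψ′ at both faces gives T = [1 + V_b² sinh²(κw) / (4E(V_b − E))]⁻¹ = 1/83.53 = 0.0120.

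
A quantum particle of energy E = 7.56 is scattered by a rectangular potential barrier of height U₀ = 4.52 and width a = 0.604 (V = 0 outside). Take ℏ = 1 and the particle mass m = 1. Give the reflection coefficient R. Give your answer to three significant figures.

Above the barrier the interior wavenumber is k₂ = √(2m(E − U₀))/ℏ = 2.466, giving phase k₂a = 1.489.
T = [1 + U₀² sin²(k₂a) / (4E(E − U₀))]⁻¹ = 1/1.221 = 0.819.
R = 1 − T = 0.181.

R = 0.181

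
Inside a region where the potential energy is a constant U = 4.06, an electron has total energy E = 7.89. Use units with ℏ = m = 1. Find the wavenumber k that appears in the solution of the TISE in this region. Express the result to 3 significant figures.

With E > U the solution is oscillatory, ψ ∝ e^{±ikx} with k = √(2m(E − U))/ℏ.
k = √(2 × 1 × 3.83) = 2.768.

k = 2.77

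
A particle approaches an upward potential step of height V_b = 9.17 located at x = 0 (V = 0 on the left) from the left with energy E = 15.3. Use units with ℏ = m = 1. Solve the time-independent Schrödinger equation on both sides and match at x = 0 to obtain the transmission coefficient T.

On each side the TISE gives plane waves with k = √(2m(E − V))/ℏ: k₁ = √(2·1·15.3) = 5.532, k₂ = √(2·1·6.13) = 3.501.
Matching ψ and ψ′ at x = 0 gives r = (k₁ − k₂)/(k₁ + k₂), so R = r² = 0.05052 and T = 1 − R = 0.9495.

T = 0.949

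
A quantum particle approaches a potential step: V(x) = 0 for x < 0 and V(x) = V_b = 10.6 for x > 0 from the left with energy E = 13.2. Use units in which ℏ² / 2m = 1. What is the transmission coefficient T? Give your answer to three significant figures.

T = 0.852

The wavenumbers are k₁ = √(2mE)/ℏ = 3.633 on the left and k₂ = √(2m(E − V_b))/ℏ = 1.612 on the right.
Continuity of ψ and ψ′ at the step yields the reflection amplitude r = (k₁ − k₂)/(k₁ + k₂) = 0.3852; thus R = |r|² = 0.1484, T = 0.8516.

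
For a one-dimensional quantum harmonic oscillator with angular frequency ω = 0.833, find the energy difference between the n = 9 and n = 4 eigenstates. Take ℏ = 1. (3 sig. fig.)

ΔE = 4.17

E_n = ℏω(n + ½), so ΔE = (9 − 4) ℏω = 5 × 0.833 = 4.165.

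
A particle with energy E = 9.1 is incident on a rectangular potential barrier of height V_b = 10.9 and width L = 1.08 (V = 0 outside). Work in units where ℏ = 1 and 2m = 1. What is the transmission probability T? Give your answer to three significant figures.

T = 0.120

Since E < V_b the interior solution is evanescent with decay constant κ = √(2m(V_b − E))/ℏ = 1.342.
κL = 1.449, sinh(κL) = 2.012.
Matching ψ, ψ′ at both faces gives T = [1 + V_b² sinh²(κL) / (4E(V_b − E))]⁻¹ = 1/8.340 = 0.120.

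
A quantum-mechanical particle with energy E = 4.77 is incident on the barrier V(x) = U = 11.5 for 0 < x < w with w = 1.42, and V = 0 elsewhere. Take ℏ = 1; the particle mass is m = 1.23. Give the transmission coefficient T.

E < U: inside the barrier ψ ∝ e^{±κx} with κ = √(2m(U − E))/ℏ = 4.069.
κw = 5.778, sinh(κw) = 161.5.
Matching ψ, ψ′ at both faces gives T = [1 + U² sinh²(κw) / (4E(U − E))]⁻¹ = 1/26870 = 0.0000372.

T = 0.0000372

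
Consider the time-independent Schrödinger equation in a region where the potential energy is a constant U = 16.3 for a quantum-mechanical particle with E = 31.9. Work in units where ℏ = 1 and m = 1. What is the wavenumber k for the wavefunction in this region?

k = 5.59

With E > U the solution is oscillatory, ψ ∝ e^{±ikx} with k = √(2m(E − U))/ℏ.
k = √(2 × 1 × 15.6) = 5.586.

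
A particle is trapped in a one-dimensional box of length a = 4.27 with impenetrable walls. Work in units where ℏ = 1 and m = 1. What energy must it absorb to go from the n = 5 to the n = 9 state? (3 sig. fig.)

E_n = n²π²ℏ²/(2ma²), so ΔE = (9² − 5²) π²ℏ²/(2ma²).
ΔE = 56 × π² / (2 × 1 × 4.27²) = 15.16.

ΔE = 15.2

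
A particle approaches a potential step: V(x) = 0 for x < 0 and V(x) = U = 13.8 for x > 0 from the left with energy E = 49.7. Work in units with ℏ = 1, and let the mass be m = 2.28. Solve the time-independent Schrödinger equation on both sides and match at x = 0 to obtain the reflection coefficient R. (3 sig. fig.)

R = 0.00658

On each side the TISE gives plane waves with k = √(2m(E − V))/ℏ: k₁ = √(2·2.28·49.7) = 15.05, k₂ = √(2·2.28·35.9) = 12.79.
Matching ψ and ψ′ at x = 0 gives r = (k₁ − k₂)/(k₁ + k₂), so R = r² = 0.006583 and T = 1 − R = 0.9934.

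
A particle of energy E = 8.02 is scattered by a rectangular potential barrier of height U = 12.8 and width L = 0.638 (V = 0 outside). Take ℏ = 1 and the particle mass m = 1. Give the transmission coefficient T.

E < U: inside the barrier ψ ∝ e^{±κx} with κ = √(2m(U − E))/ℏ = 3.092.
κL = 1.973, sinh(κL) = 3.525.
Matching ψ, ψ′ at both faces gives T = [1 + U² sinh²(κL) / (4E(U − E))]⁻¹ = 1/14.28 = 0.0700.

T = 0.0700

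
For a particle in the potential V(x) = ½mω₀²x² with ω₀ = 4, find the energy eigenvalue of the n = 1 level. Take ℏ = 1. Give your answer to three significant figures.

The oscillator eigenvalues are E_n = ℏω₀(n + ½), so E_1 = 4 × 1.5 = 6.000.

E = 6.00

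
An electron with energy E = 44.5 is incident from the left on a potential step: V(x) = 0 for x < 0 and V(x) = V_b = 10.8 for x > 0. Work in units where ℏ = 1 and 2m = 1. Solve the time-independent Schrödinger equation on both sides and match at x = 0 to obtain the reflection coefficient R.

On each side the TISE gives plane waves with k = √(2m(E − V))/ℏ: k₁ = √(2·½·44.5) = 6.671, k₂ = √(2·½·33.7) = 5.805.
Continuity of ψ and ψ′ at the step yields the reflection amplitude r = (k₁ − k₂)/(k₁ + k₂) = 0.06939; thus R = |r|² = 0.004814, T = 0.9952.

R = 0.00481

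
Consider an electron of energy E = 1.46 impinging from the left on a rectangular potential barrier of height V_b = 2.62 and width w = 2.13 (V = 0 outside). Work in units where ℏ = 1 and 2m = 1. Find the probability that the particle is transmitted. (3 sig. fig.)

T = 0.0394

E < V_b: inside the barrier ψ ∝ e^{±κx} with κ = √(2m(V_b − E))/ℏ = 1.077.
κw = 2.294, sinh(κw) = 4.907.
Matching ψ, ψ′ at both faces gives T = [1 + V_b² sinh²(κw) / (4E(V_b − E))]⁻¹ = 1/25.40 = 0.0394.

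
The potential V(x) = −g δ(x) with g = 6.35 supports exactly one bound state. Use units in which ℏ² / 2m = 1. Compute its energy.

For x ≠ 0 the bound state is ψ ∝ e^{−κ|x|}; integrating the TISE across the delta gives the cusp condition 2κ = 2mg/ℏ², so κ = 3.175.
Then E = −ℏ²κ²/(2m) = −mg²/(2ℏ²) = -10.08.

E = -10.1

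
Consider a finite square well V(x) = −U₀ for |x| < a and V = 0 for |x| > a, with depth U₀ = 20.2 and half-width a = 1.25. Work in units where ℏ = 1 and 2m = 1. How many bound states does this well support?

N = 4

Define the well-strength parameter z₀ = (a/ℏ)√(2mU₀) = 1.25 × √(2·0.5·20.2) = 5.618.
The even/odd transcendental equations gain one root per π/2 in z₀, giving N = 1 + ⌊2z₀/π⌋ = 1 + ⌊3.577⌋ = 4.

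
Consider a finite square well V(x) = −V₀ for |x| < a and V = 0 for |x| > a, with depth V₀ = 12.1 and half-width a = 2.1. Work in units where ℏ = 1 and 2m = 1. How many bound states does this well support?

Define the well-strength parameter z₀ = (a/ℏ)√(2mV₀) = 2.1 × √(2·0.5·12.1) = 7.305.
The even/odd transcendental equations gain one root per π/2 in z₀, giving N = 1 + ⌊2z₀/π⌋ = 1 + ⌊4.650⌋ = 5.

N = 5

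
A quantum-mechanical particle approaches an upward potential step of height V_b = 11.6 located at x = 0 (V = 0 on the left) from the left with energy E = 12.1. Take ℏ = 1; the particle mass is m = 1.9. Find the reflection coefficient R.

R = 0.438

The wavenumbers are k₁ = √(2mE)/ℏ = 6.781 on the left and k₂ = √(2m(E − V_b))/ℏ = 1.378 on the right.
Matching ψ and ψ′ at x = 0 gives r = (k₁ − k₂)/(k₁ + k₂), so R = r² = 0.4384 and T = 1 − R = 0.5616.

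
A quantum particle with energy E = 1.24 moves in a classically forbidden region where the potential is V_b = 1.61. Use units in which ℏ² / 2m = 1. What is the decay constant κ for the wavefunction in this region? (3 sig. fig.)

Since E < V_b the TISE in this region is ψ'' = κ²ψ with κ = √(2m(V_b − E))/ℏ.
κ = √(2 × 0.5 × 0.37) = 0.6083.

κ = 0.608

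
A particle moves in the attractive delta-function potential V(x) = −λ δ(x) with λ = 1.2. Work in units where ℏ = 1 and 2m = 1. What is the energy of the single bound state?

For x ≠ 0 the bound state is ψ ∝ e^{−κ|x|}; integrating the TISE across the delta gives the cusp condition 2κ = 2mλ/ℏ², so κ = 0.6000.
Then E = −ℏ²κ²/(2m) = −mλ²/(2ℏ²) = -0.3600.

E = -0.360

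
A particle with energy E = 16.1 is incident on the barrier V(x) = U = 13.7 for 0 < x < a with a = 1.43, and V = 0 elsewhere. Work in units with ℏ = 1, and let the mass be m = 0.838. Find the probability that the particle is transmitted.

Above the barrier the interior wavenumber is k₂ = √(2m(E − U))/ℏ = 2.006, giving phase k₂a = 2.868.
T = [1 + U² sin²(k₂a) / (4E(E − U))]⁻¹ = 1/1.089 = 0.919.

T = 0.919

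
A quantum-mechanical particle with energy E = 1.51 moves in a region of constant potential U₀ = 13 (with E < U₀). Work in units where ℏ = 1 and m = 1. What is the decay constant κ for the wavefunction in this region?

Since E < U₀ the TISE in this region is ψ'' = κ²ψ with κ = √(2m(U₀ − E))/ℏ.
κ = √(2 × 1 × 11.49) = 4.794.

κ = 4.79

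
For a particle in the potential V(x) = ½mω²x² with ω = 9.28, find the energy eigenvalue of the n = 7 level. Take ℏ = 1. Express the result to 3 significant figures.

Using E_n = (n + ½)ℏω: E_7 = 7.5 × 9.28 = 69.60.

E = 69.6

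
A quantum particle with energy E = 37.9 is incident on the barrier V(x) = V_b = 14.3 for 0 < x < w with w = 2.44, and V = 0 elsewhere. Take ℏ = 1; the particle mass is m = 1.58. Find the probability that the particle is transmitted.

T = 0.965

E > V_b: inside the barrier k₂ = √(2m(E − V_b))/ℏ = 8.636, k₂w = 21.07.
Matching at both interfaces gives T⁻¹ = 1 + V_b² sin²(k₂w) / [4E(E − V_b)] = 1.036, hence T = 0.965.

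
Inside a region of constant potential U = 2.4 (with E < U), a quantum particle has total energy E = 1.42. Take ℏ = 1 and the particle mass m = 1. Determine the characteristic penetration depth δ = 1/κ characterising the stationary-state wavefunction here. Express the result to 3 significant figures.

Since E < U the TISE in this region is ψ'' = κ²ψ with κ = √(2m(U − E))/ℏ.
κ = √(2 × 1 × 0.98) = 1.400. The penetration depth is δ = 1/κ = 0.714.

δ = 0.714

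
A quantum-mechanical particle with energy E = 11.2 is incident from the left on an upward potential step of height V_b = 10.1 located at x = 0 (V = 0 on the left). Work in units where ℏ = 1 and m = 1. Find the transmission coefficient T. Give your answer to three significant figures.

The wavenumbers are k₁ = √(2mE)/ℏ = 4.733 on the left and k₂ = √(2m(E − V_b))/ℏ = 1.483 on the right.
Continuity of ψ and ψ′ at the step yields the reflection amplitude r = (k₁ − k₂)/(k₁ + k₂) = 0.5228; thus R = |r|² = 0.2733, T = 0.7267.

T = 0.727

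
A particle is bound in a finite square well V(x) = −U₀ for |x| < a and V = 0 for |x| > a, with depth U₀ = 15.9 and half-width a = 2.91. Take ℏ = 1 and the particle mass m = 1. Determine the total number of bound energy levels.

The dimensionless depth is z₀ = a√(2mU₀)/ℏ = 2.91 × √(31.80) = 16.41.
A new bound state (alternating even/odd) appears each time z₀ passes a multiple of π/2, so N = ⌊2z₀/π⌋ + 1 = ⌊10.45⌋ + 1 = 11.

N = 11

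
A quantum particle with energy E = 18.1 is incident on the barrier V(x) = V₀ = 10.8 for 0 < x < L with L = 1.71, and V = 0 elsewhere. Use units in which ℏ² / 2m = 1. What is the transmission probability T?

Above the barrier the interior wavenumber is k₂ = √(2m(E − V₀))/ℏ = 2.702, giving phase k₂L = 4.620.
T = [1 + V₀² sin²(k₂L) / (4E(E − V₀))]⁻¹ = 1/1.219 = 0.820.

T = 0.820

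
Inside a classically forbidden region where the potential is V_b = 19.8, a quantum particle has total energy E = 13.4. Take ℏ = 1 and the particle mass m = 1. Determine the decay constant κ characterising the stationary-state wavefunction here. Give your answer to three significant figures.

κ = 3.58

Since E < V_b the TISE in this region is ψ'' = κ²ψ with κ = √(2m(V_b − E))/ℏ.
κ = √(2 × 1 × 6.4) = 3.578.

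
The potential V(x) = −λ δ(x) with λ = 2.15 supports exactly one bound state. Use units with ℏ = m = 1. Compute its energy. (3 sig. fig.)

For x ≠ 0 the bound state is ψ ∝ e^{−κ|x|}; integrating the TISE across the delta gives the cusp condition 2κ = 2mλ/ℏ², so κ = 2.150.
Then E = −ℏ²κ²/(2m) = −mλ²/(2ℏ²) = -2.311.

E = -2.31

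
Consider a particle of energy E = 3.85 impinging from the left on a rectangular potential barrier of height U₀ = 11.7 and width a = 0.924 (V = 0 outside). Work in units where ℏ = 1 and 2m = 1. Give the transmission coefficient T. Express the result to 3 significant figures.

Since E < U₀ the interior solution is evanescent with decay constant κ = √(2m(U₀ − E))/ℏ = 2.802.
κa = 2.589, sinh(κa) = 6.620.
The exact tunnelling result is T⁻¹ = 1 + U₀² sinh²(κa) / [4E(U₀ − E)] = 50.62, so T = 0.0198.

T = 0.0198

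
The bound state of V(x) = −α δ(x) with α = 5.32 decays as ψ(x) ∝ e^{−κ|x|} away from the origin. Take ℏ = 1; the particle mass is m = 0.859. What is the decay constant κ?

Integrate −(ℏ²/2m)ψ'' − αδ(x)ψ = Eψ from −ε to +ε: the ψ'' term gives ψ'(0⁺) − ψ'(0⁻) and the δ term gives −(2mα/ℏ²)ψ(0).
With ψ ∝ e^{−κ|x|} this yields −2κ = −2mα/ℏ², so κ = mα/ℏ² = 4.570.

κ = 4.57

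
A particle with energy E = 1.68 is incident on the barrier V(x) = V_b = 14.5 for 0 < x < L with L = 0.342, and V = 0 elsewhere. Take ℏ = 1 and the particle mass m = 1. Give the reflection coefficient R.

Since E < V_b the interior solution is evanescent with decay constant κ = √(2m(V_b − E))/ℏ = 5.064.
κL = 1.732, sinh(κL) = 2.737.
The exact tunnelling result is T⁻¹ = 1 + V_b² sinh²(κL) / [4E(V_b − E)] = 19.28, so T = 0.0519.
R = 1 − T = 0.948.

R = 0.948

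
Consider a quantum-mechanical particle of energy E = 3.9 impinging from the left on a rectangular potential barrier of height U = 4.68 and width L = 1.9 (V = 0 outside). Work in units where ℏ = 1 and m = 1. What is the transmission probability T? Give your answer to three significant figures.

Since E < U the interior solution is evanescent with decay constant κ = √(2m(U − E))/ℏ = 1.249.
κL = 2.373, sinh(κL) = 5.319.
The exact tunnelling result is T⁻¹ = 1 + U² sinh²(κL) / [4E(U − E)] = 51.92, so T = 0.0193.

T = 0.0193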